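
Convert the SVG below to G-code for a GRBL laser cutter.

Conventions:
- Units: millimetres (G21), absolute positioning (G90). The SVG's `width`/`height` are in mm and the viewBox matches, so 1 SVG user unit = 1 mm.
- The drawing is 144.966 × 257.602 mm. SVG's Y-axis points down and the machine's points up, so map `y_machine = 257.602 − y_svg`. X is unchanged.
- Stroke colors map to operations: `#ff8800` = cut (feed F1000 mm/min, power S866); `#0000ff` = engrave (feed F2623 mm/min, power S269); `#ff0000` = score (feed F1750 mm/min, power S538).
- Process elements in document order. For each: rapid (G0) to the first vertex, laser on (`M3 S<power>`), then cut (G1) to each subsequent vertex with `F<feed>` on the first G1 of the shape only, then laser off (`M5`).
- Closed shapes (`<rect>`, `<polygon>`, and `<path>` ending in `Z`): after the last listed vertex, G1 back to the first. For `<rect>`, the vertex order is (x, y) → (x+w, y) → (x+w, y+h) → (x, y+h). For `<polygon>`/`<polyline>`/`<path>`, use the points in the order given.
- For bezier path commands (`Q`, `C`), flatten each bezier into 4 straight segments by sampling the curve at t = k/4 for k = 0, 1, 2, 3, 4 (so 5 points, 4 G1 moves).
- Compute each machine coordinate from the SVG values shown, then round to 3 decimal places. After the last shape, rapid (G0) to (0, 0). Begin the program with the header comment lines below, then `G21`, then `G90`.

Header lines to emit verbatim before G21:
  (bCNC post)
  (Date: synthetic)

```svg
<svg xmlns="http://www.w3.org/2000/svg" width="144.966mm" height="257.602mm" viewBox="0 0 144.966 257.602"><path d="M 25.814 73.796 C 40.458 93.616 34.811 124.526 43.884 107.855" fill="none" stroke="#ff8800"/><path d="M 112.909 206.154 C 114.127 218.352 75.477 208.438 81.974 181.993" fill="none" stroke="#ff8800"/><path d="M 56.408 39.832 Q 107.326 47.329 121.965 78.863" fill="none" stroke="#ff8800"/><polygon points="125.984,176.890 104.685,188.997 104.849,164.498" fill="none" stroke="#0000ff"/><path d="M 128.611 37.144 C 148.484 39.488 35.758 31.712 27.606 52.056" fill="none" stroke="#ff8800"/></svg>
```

Since the viewBox matches the mm dimensions, user units are millimetres directly. The only transform is the Y-flip y_m = 257.602 − y_svg.

Shape 1 is a cubic bezier drawn with `<path>`. Its stroke #ff8800 means cut at S866, F1000. After flipping Y the toolpath is (25.814,183.806) → (33.539,167.778) → (36.938,153.092) → (39.292,145.248) → (43.884,149.747).

Shape 2 is a cubic bezier drawn with `<path>`. Its stroke #ff8800 means cut at S866, F1000. After flipping Y the toolpath is (112.909,51.448) → (107.676,46.358) → (95.462,49.037) → (84.238,58.962) → (81.974,75.609).

Shape 3 is a quadratic bezier drawn with `<path>`. Its stroke #ff8800 means cut at S866, F1000. After flipping Y the toolpath is (56.408,217.770) → (79.600,212.519) → (98.256,204.264) → (112.378,193.004) → (121.965,178.739).

Shape 4 is a regular polygon drawn with `<polygon>`. Its stroke #0000ff means engrave at S269, F2623. After flipping Y the toolpath is (125.984,80.712) → (104.685,68.605) → (104.849,93.104) → (125.984,80.712), returning to the start.

Shape 5 is a cubic bezier drawn with `<path>`. Its stroke #ff8800 means cut at S866, F1000. After flipping Y the toolpath is (128.611,220.458) → (122.359,220.000) → (88.618,219.752) → (49.622,216.129) → (27.606,205.546).

(bCNC post)
(Date: synthetic)
G21
G90
G0 X25.814 Y183.806
M3 S866
G1 X33.539 Y167.778 F1000
G1 X36.938 Y153.092
G1 X39.292 Y145.248
G1 X43.884 Y149.747
M5
G0 X112.909 Y51.448
M3 S866
G1 X107.676 Y46.358 F1000
G1 X95.462 Y49.037
G1 X84.238 Y58.962
G1 X81.974 Y75.609
M5
G0 X56.408 Y217.770
M3 S866
G1 X79.600 Y212.519 F1000
G1 X98.256 Y204.264
G1 X112.378 Y193.004
G1 X121.965 Y178.739
M5
G0 X125.984 Y80.712
M3 S269
G1 X104.685 Y68.605 F2623
G1 X104.849 Y93.104
G1 X125.984 Y80.712
M5
G0 X128.611 Y220.458
M3 S866
G1 X122.359 Y220.000 F1000
G1 X88.618 Y219.752
G1 X49.622 Y216.129
G1 X27.606 Y205.546
M5
G0 X0.000 Y0.000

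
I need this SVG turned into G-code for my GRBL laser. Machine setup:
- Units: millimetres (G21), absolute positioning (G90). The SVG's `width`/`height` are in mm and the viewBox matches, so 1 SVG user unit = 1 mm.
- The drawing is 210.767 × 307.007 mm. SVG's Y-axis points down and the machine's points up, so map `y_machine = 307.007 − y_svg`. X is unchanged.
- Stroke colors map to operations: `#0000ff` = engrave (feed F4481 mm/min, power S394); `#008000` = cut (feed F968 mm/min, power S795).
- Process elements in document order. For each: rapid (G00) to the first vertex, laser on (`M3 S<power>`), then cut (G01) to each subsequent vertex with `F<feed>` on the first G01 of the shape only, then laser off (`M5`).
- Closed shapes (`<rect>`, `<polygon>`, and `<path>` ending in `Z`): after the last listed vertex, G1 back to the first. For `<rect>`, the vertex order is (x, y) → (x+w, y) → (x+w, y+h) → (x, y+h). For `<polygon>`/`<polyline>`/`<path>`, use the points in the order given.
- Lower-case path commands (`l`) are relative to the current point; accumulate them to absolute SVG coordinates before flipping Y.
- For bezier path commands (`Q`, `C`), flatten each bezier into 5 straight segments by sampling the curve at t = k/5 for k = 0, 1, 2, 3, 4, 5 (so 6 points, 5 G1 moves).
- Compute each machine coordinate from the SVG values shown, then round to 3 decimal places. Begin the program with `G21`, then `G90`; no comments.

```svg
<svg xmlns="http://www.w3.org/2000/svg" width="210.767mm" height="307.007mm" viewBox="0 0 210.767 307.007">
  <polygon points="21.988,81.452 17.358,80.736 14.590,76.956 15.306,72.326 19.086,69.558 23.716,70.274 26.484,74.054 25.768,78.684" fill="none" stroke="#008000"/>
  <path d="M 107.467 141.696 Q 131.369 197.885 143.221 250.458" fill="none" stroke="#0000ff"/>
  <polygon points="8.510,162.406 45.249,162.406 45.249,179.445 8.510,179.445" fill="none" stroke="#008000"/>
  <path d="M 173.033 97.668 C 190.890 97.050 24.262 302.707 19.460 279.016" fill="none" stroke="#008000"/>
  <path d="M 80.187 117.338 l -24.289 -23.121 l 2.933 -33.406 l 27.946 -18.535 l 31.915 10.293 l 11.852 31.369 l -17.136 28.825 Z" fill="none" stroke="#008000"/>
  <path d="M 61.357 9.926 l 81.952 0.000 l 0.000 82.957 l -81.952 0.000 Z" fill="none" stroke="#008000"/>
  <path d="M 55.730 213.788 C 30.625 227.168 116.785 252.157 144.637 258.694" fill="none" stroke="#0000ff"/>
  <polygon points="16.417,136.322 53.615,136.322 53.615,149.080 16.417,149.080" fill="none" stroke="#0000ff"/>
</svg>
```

1 u = 1 mm; y_m = 307.007 − y.

[1] `<polygon>` regular polygon, #008000→cut S795 F968: (21.988,225.555) → (17.358,226.271) → (14.590,230.051) → (15.306,234.681) → (19.086,237.449) → (23.716,236.733) → (26.484,232.953) → (25.768,228.323) → (21.988,225.555) (closed)

[2] `<path>` quadratic bezier, #0000ff→engrave S394 F4481: (107.467,165.311) → (116.546,142.980) → (124.661,120.938) → (131.811,99.186) → (137.998,77.723) → (143.221,56.549)

[3] `<polygon>` rectangle, #008000→cut S795 F968: (8.510,144.601) → (45.249,144.601) → (45.249,127.562) → (8.510,127.562) → (8.510,144.601) (closed)

[4] `<path>` cubic bezier, #008000→cut S795 F968: (173.033,209.339) → (164.379,188.442) → (128.073,138.948) → (80.735,81.769) → (38.990,37.813) → (19.460,27.991)

[5] `<path>` regular polygon, #008000→cut S795 F968: (80.187,189.669) → (55.898,212.790) → (58.831,246.196) → (86.777,264.731) → (118.692,254.438) → (130.544,223.069) → (113.408,194.244) → (80.187,189.669) (closed)

[6] `<path>` rectangle, #008000→cut S795 F968: (61.357,297.081) → (143.309,297.081) → (143.309,214.124) → (61.357,214.124) → (61.357,297.081) (closed)

[7] `<path>` cubic bezier, #0000ff→engrave S394 F4481: (55.730,93.219) → (52.662,84.038) → (68.159,73.515) → (94.079,63.090) → (122.285,54.209) → (144.637,48.313)

[8] `<polygon>` rectangle, #0000ff→engrave S394 F4481: (16.417,170.685) → (53.615,170.685) → (53.615,157.927) → (16.417,157.927) → (16.417,170.685) (closed)

G21
G90
G00 X21.988 Y225.555
M3 S795
G01 X17.358 Y226.271 F968
G01 X14.590 Y230.051
G01 X15.306 Y234.681
G01 X19.086 Y237.449
G01 X23.716 Y236.733
G01 X26.484 Y232.953
G01 X25.768 Y228.323
G01 X21.988 Y225.555
M5
G00 X107.467 Y165.311
M3 S394
G01 X116.546 Y142.980 F4481
G01 X124.661 Y120.938
G01 X131.811 Y99.186
G01 X137.998 Y77.723
G01 X143.221 Y56.549
M5
G00 X8.510 Y144.601
M3 S795
G01 X45.249 Y144.601 F968
G01 X45.249 Y127.562
G01 X8.510 Y127.562
G01 X8.510 Y144.601
M5
G00 X173.033 Y209.339
M3 S795
G01 X164.379 Y188.442 F968
G01 X128.073 Y138.948
G01 X80.735 Y81.769
G01 X38.990 Y37.813
G01 X19.460 Y27.991
M5
G00 X80.187 Y189.669
M3 S795
G01 X55.898 Y212.790 F968
G01 X58.831 Y246.196
G01 X86.777 Y264.731
G01 X118.692 Y254.438
G01 X130.544 Y223.069
G01 X113.408 Y194.244
G01 X80.187 Y189.669
M5
G00 X61.357 Y297.081
M3 S795
G01 X143.309 Y297.081 F968
G01 X143.309 Y214.124
G01 X61.357 Y214.124
G01 X61.357 Y297.081
M5
G00 X55.730 Y93.219
M3 S394
G01 X52.662 Y84.038 F4481
G01 X68.159 Y73.515
G01 X94.079 Y63.090
G01 X122.285 Y54.209
G01 X144.637 Y48.313
M5
G00 X16.417 Y170.685
M3 S394
G01 X53.615 Y170.685 F4481
G01 X53.615 Y157.927
G01 X16.417 Y157.927
G01 X16.417 Y170.685
M5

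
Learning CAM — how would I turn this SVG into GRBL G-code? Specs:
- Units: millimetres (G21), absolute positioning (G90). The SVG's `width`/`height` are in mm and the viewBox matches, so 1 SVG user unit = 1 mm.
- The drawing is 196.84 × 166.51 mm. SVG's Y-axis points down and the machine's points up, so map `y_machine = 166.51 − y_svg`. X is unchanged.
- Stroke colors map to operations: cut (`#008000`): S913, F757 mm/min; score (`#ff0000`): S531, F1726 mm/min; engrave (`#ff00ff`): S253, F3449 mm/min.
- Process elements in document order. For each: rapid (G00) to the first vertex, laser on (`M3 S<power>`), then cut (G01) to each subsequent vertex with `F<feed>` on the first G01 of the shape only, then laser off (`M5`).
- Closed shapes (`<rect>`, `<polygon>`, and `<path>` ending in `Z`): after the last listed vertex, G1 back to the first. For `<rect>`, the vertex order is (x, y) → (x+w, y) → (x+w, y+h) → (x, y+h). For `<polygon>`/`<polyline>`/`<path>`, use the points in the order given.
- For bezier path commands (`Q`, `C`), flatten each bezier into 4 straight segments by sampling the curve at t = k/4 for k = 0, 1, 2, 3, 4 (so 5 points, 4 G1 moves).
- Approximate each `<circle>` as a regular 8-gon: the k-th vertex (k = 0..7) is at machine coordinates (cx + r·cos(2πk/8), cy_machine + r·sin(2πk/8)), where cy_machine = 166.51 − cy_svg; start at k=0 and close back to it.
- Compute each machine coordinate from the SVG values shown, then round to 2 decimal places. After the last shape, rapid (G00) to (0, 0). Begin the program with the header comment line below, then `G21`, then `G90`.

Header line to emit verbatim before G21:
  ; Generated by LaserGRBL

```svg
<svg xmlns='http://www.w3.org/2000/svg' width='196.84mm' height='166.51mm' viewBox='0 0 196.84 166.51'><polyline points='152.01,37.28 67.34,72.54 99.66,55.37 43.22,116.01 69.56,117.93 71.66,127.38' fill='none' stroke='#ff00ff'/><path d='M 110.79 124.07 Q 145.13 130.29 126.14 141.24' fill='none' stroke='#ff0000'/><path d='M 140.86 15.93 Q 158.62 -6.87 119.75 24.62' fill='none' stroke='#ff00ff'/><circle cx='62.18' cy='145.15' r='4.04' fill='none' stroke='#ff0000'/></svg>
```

; Generated by LaserGRBL
G21
G90
G00 X152.01 Y129.23
M3 S253
G01 X67.34 Y93.97 F3449
G01 X99.66 Y111.14
G01 X43.22 Y50.50
G01 X69.56 Y48.58
G01 X71.66 Y39.13
M5
G00 X110.79 Y42.44
M3 S531
G01 X124.63 Y39.03 F1726
G01 X131.80 Y35.04
G01 X132.30 Y30.45
G01 X126.14 Y25.27
M5
G00 X140.86 Y150.58
M3 S253
G01 X146.20 Y158.59 F3449
G01 X144.46 Y159.81
G01 X135.65 Y154.24
G01 X119.75 Y141.89
M5
G00 X66.22 Y21.36
M3 S531
G01 X65.04 Y24.22 F1726
G01 X62.18 Y25.40
G01 X59.32 Y24.22
G01 X58.14 Y21.36
G01 X59.32 Y18.50
G01 X62.18 Y17.32
G01 X65.04 Y18.50
G01 X66.22 Y21.36
M5
G00 X0.00 Y0.00

viewBox `0 0 196.84 166.51` with mm width/height → 1 unit = 1 mm. Flip: y_m = 166.51 − y_svg.

**Shape 1** — `<polyline>` open polyline, stroke `#ff00ff` → engrave (S253, F3449). Machine vertices: (152.01,129.23) → (67.34,93.97) → (99.66,111.14) → (43.22,50.50) → (69.56,48.58) → (71.66,39.13). Open path.

**Shape 2** — `<path>` quadratic bezier, stroke `#ff0000` → score (S531, F1726). Control points (SVG): P0=(110.79,124.07), P1=(145.13,130.29), P2=(126.14,141.24); sampled at t=k/4. Machine vertices: (110.79,42.44) → (124.63,39.03) → (131.80,35.04) → (132.30,30.45) → (126.14,25.27). Open path.

**Shape 3** — `<path>` quadratic bezier, stroke `#ff00ff` → engrave (S253, F3449). Control points (SVG): P0=(140.86,15.93), P1=(158.62,-6.87), P2=(119.75,24.62); sampled at t=k/4. Machine vertices: (140.86,150.58) → (146.20,158.59) → (144.46,159.81) → (135.65,154.24) → (119.75,141.89). Open path.

**Shape 4** — `<circle>` circle, stroke `#ff0000` → score (S531, F1726). Machine vertices: (66.22,21.36) → (65.04,24.22) → (62.18,25.40) → (59.32,24.22) → (58.14,21.36) → (59.32,18.50) → (62.18,17.32) → (65.04,18.50) → (66.22,21.36). Closed: final G1 returns to the first vertex.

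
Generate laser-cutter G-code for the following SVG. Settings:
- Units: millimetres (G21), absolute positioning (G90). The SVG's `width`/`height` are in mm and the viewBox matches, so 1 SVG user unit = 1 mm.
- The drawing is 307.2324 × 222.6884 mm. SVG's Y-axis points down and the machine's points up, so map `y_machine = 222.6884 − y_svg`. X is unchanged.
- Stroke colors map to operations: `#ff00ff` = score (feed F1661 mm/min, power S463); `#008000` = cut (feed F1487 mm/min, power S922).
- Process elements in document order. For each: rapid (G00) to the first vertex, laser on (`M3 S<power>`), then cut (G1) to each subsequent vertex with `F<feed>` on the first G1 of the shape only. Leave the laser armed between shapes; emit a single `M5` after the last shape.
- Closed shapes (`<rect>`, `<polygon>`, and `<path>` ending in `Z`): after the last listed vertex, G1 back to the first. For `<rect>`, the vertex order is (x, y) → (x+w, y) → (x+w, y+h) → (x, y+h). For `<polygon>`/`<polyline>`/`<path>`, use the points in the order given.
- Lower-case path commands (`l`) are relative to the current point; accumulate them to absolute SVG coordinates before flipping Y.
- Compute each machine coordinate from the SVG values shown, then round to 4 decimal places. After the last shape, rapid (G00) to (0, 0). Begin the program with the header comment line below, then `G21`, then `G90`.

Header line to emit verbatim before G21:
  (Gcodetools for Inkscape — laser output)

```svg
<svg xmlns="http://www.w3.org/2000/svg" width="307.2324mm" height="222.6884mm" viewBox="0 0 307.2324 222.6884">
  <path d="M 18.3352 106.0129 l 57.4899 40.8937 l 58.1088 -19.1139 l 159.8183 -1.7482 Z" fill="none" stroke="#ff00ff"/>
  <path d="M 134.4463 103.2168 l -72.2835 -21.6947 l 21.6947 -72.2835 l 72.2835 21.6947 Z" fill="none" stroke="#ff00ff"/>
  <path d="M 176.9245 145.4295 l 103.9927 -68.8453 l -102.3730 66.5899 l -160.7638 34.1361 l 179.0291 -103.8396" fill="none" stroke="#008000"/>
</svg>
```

(Gcodetools for Inkscape — laser output)
G21
G90
G00 X18.3352 Y116.6755
M3 S463
G1 X75.8251 Y75.7818 F1661
G1 X133.9339 Y94.8957
G1 X293.7522 Y96.6439
G1 X18.3352 Y116.6755
G00 X134.4463 Y119.4716
M3 S463
G1 X62.1628 Y141.1663 F1661
G1 X83.8575 Y213.4498
G1 X156.1410 Y191.7551
G1 X134.4463 Y119.4716
G00 X176.9245 Y77.2589
M3 S922
G1 X280.9172 Y146.1042 F1487
G1 X178.5442 Y79.5143
G1 X17.7804 Y45.3782
G1 X196.8095 Y149.2178
M5
G00 X0.0000 Y0.0000

1 u = 1 mm; y_m = 222.6884 − y.

[1] `<path>` closed polygon, #ff00ff→score S463 F1661: (18.3352,116.6755) → (75.8251,75.7818) → (133.9339,94.8957) → (293.7522,96.6439) → (18.3352,116.6755) (closed)

[2] `<path>` regular polygon, #ff00ff→score S463 F1661: (134.4463,119.4716) → (62.1628,141.1663) → (83.8575,213.4498) → (156.1410,191.7551) → (134.4463,119.4716) (closed)

[3] `<path>` open polyline, #008000→cut S922 F1487: (176.9245,77.2589) → (280.9172,146.1042) → (178.5442,79.5143) → (17.7804,45.3782) → (196.8095,149.2178)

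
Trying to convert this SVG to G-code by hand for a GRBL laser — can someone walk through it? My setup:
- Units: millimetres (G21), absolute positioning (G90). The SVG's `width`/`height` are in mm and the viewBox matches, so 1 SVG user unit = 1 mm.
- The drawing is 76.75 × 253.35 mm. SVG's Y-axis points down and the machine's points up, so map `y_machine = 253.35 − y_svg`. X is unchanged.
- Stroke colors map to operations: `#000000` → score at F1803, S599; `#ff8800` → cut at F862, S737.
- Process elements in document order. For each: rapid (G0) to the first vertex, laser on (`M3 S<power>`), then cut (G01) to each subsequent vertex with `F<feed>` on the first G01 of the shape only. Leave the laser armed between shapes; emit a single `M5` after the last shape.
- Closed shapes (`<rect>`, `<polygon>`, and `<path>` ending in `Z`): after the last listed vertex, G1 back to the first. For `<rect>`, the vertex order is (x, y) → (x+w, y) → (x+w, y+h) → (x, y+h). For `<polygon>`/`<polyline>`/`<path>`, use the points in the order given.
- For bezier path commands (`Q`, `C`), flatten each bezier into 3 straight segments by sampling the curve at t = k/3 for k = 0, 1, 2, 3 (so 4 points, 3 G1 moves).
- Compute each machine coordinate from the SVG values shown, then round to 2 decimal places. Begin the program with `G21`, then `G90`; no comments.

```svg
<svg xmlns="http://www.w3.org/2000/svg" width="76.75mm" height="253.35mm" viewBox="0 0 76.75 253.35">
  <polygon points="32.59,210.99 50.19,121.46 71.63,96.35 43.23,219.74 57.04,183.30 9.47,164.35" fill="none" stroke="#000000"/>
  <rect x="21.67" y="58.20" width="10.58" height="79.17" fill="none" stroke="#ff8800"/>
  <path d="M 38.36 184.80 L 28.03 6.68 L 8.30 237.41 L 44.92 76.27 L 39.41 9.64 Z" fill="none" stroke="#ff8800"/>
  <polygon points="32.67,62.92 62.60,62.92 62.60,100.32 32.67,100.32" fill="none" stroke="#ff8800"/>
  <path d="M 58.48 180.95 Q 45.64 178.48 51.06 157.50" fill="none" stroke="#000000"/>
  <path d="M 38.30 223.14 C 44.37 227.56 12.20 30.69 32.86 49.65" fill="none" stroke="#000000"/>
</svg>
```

Since the viewBox matches the mm dimensions, user units are millimetres directly. The only transform is the Y-flip y_m = 253.35 − y_svg.

Shape 1 is a closed polygon drawn with `<polygon>`. Its stroke #000000 means score at S599, F1803. After flipping Y the toolpath is (32.59,42.36) → (50.19,131.89) → (71.63,157.00) → (43.23,33.61) → (57.04,70.05) → (9.47,89.00) → (32.59,42.36), returning to the start.

Shape 2 is a rectangle drawn with `<rect>`. Its stroke #ff8800 means cut at S737, F862. After flipping Y the toolpath is (21.67,195.15) → (32.25,195.15) → (32.25,115.98) → (21.67,115.98) → (21.67,195.15), returning to the start.

Shape 3 is a closed polygon drawn with `<path>`. Its stroke #ff8800 means cut at S737, F862. After flipping Y the toolpath is (38.36,68.55) → (28.03,246.67) → (8.30,15.94) → (44.92,177.08) → (39.41,243.71) → (38.36,68.55), returning to the start.

Shape 4 is a rectangle drawn with `<polygon>`. Its stroke #ff8800 means cut at S737, F862. After flipping Y the toolpath is (32.67,190.43) → (62.60,190.43) → (62.60,153.03) → (32.67,153.03) → (32.67,190.43), returning to the start.

Shape 5 is a quadratic bezier drawn with `<path>`. Its stroke #000000 means score at S599, F1803. After flipping Y the toolpath is (58.48,72.40) → (51.95,76.10) → (49.48,83.92) → (51.06,95.85).

Shape 6 is a cubic bezier drawn with `<path>`. Its stroke #000000 means score at S599, F1803. After flipping Y the toolpath is (38.30,30.21) → (35.00,77.44) → (26.44,166.17) → (32.86,203.70).

G21
G90
G0 X32.59 Y42.36
M3 S599
G01 X50.19 Y131.89 F1803
G01 X71.63 Y157.00
G01 X43.23 Y33.61
G01 X57.04 Y70.05
G01 X9.47 Y89.00
G01 X32.59 Y42.36
G0 X21.67 Y195.15
M3 S737
G01 X32.25 Y195.15 F862
G01 X32.25 Y115.98
G01 X21.67 Y115.98
G01 X21.67 Y195.15
G0 X38.36 Y68.55
M3 S737
G01 X28.03 Y246.67 F862
G01 X8.30 Y15.94
G01 X44.92 Y177.08
G01 X39.41 Y243.71
G01 X38.36 Y68.55
G0 X32.67 Y190.43
M3 S737
G01 X62.60 Y190.43 F862
G01 X62.60 Y153.03
G01 X32.67 Y153.03
G01 X32.67 Y190.43
G0 X58.48 Y72.40
M3 S599
G01 X51.95 Y76.10 F1803
G01 X49.48 Y83.92
G01 X51.06 Y95.85
G0 X38.30 Y30.21
M3 S599
G01 X35.00 Y77.44 F1803
G01 X26.44 Y166.17
G01 X32.86 Y203.70
M5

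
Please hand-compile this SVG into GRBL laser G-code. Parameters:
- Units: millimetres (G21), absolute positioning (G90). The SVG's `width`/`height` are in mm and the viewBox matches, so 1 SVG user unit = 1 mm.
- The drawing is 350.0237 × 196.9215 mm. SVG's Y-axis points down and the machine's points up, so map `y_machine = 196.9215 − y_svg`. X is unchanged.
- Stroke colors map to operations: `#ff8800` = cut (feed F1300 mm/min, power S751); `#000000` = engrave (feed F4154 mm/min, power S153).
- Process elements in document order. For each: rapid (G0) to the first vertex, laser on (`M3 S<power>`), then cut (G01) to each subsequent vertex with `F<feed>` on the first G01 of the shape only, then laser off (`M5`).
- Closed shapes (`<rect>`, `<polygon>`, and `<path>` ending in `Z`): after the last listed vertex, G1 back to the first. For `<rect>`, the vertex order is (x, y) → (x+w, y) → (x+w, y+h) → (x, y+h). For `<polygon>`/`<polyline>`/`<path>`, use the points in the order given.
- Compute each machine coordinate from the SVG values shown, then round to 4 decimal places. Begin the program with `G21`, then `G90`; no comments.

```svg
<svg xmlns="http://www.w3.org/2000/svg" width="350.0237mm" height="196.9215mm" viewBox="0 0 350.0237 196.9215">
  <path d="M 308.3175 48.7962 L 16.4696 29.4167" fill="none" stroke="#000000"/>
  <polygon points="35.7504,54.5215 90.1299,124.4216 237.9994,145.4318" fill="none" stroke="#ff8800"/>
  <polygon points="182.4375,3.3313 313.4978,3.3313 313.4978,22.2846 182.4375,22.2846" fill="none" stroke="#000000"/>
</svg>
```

G21
G90
G0 X308.3175 Y148.1253
M3 S153
G01 X16.4696 Y167.5048 F4154
M5
G0 X35.7504 Y142.4000
M3 S751
G01 X90.1299 Y72.4999 F1300
G01 X237.9994 Y51.4897
G01 X35.7504 Y142.4000
M5
G0 X182.4375 Y193.5902
M3 S153
G01 X313.4978 Y193.5902 F4154
G01 X313.4978 Y174.6369
G01 X182.4375 Y174.6369
G01 X182.4375 Y193.5902
M5

viewBox `0 0 350.0237 196.9215` with mm width/height → 1 unit = 1 mm. Flip: y_m = 196.9215 − y_svg.

**Shape 1** — `<path>` line segment, stroke `#000000` → engrave (S153, F4154). Machine vertices: (308.3175,148.1253) → (16.4696,167.5048). Open path.

**Shape 2** — `<polygon>` closed polygon, stroke `#ff8800` → cut (S751, F1300). Machine vertices: (35.7504,142.4000) → (90.1299,72.4999) → (237.9994,51.4897) → (35.7504,142.4000). Closed: final G1 returns to the first vertex.

**Shape 3** — `<polygon>` rectangle, stroke `#000000` → engrave (S153, F4154). Machine vertices: (182.4375,193.5902) → (313.4978,193.5902) → (313.4978,174.6369) → (182.4375,174.6369) → (182.4375,193.5902). Closed: final G1 returns to the first vertex.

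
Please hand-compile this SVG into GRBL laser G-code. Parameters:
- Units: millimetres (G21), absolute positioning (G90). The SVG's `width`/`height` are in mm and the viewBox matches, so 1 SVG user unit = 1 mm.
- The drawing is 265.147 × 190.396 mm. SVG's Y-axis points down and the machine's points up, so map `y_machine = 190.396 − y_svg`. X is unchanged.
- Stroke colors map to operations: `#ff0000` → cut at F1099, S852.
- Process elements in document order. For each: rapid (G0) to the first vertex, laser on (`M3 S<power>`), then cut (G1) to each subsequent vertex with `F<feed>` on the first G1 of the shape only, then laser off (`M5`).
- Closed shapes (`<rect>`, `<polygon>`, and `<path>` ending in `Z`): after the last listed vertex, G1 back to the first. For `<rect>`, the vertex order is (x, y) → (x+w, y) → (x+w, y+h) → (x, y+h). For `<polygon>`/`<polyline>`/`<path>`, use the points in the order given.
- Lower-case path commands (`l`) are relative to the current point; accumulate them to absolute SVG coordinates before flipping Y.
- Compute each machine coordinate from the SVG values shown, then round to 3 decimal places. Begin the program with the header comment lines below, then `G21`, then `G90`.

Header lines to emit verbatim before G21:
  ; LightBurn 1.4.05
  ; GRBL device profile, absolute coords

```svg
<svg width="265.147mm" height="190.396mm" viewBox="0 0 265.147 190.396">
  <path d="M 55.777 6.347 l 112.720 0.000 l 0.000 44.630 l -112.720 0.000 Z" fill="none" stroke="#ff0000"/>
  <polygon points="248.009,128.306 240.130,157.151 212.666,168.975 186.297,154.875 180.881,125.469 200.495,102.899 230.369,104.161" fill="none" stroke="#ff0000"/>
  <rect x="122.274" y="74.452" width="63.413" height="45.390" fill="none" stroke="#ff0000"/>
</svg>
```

viewBox `0 0 265.147 190.396` with mm width/height → 1 unit = 1 mm. Flip: y_m = 190.396 − y_svg.

**Shape 1** — `<path>` rectangle, stroke `#ff0000` → cut (S852, F1099). Machine vertices: (55.777,184.049) → (168.497,184.049) → (168.497,139.419) → (55.777,139.419) → (55.777,184.049). Closed: final G1 returns to the first vertex.

**Shape 2** — `<polygon>` regular polygon, stroke `#ff0000` → cut (S852, F1099). Machine vertices: (248.009,62.090) → (240.130,33.245) → (212.666,21.421) → (186.297,35.521) → (180.881,64.927) → (200.495,87.497) → (230.369,86.235) → (248.009,62.090). Closed: final G1 returns to the first vertex.

**Shape 3** — `<rect>` rectangle, stroke `#ff0000` → cut (S852, F1099). Machine vertices: (122.274,115.944) → (185.687,115.944) → (185.687,70.554) → (122.274,70.554) → (122.274,115.944). Closed: final G1 returns to the first vertex.

; LightBurn 1.4.05
; GRBL device profile, absolute coords
G21
G90
G0 X55.777 Y184.049
M3 S852
G1 X168.497 Y184.049 F1099
G1 X168.497 Y139.419
G1 X55.777 Y139.419
G1 X55.777 Y184.049
M5
G0 X248.009 Y62.090
M3 S852
G1 X240.130 Y33.245 F1099
G1 X212.666 Y21.421
G1 X186.297 Y35.521
G1 X180.881 Y64.927
G1 X200.495 Y87.497
G1 X230.369 Y86.235
G1 X248.009 Y62.090
M5
G0 X122.274 Y115.944
M3 S852
G1 X185.687 Y115.944 F1099
G1 X185.687 Y70.554
G1 X122.274 Y70.554
G1 X122.274 Y115.944
M5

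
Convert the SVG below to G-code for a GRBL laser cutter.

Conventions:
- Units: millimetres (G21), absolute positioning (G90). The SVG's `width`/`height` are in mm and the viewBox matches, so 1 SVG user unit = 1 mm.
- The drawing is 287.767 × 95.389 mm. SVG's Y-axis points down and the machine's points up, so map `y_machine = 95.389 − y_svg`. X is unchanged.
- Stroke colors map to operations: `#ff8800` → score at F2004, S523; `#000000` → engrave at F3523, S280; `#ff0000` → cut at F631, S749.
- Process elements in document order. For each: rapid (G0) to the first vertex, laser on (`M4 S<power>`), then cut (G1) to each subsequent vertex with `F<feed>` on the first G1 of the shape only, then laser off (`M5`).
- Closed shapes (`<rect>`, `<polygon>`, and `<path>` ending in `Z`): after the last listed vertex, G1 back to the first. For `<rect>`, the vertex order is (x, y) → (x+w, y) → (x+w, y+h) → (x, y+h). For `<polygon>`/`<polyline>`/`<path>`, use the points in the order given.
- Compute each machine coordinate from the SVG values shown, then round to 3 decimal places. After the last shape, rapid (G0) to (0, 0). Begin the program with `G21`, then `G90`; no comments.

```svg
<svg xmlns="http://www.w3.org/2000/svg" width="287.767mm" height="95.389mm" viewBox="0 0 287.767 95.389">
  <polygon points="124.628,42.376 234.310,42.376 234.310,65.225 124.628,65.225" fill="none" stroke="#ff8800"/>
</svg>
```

G21
G90
G0 X124.628 Y53.013
M4 S523
G1 X234.310 Y53.013 F2004
G1 X234.310 Y30.164
G1 X124.628 Y30.164
G1 X124.628 Y53.013
M5
G0 X0.000 Y0.000

viewBox `0 0 287.767 95.389` with mm width/height → 1 unit = 1 mm. Flip: y_m = 95.389 − y_svg.

**Shape 1** — `<polygon>` rectangle, stroke `#ff8800` → score (S523, F2004). Machine vertices: (124.628,53.013) → (234.310,53.013) → (234.310,30.164) → (124.628,30.164) → (124.628,53.013). Closed: final G1 returns to the first vertex.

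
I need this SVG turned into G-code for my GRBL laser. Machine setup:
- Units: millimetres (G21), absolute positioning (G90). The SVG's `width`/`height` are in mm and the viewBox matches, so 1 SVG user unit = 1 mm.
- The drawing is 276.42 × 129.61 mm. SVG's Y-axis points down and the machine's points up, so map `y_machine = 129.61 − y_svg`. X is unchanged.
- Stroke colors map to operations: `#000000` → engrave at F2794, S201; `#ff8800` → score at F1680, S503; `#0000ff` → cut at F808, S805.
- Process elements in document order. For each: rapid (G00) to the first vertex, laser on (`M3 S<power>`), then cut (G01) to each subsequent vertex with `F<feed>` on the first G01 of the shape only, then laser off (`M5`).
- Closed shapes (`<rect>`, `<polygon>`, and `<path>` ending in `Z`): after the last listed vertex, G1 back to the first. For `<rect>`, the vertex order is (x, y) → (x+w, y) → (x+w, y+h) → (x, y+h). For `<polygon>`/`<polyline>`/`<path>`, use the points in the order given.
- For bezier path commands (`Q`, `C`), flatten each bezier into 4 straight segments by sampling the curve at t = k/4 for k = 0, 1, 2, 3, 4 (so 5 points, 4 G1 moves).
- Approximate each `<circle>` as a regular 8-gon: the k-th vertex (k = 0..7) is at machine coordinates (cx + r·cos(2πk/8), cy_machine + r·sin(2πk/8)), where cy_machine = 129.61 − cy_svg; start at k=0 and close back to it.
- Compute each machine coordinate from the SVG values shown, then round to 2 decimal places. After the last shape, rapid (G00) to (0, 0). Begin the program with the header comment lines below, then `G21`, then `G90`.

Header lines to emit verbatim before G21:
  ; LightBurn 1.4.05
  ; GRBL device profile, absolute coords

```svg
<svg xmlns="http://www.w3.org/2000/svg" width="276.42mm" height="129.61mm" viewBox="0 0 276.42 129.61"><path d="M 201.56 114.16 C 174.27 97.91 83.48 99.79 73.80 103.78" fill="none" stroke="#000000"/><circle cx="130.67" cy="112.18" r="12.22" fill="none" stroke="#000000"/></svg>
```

Since the viewBox matches the mm dimensions, user units are millimetres directly. The only transform is the Y-flip y_m = 129.61 − y_svg.

Shape 1 is a cubic bezier drawn with `<path>`. Its stroke #000000 means engrave at S201, F2794. After flipping Y the toolpath is (201.56,15.45) → (171.45,24.49) → (131.08,28.23) → (94.01,28.18) → (73.80,25.83).

Shape 2 is a circle drawn with `<circle>`. Its stroke #000000 means engrave at S201, F2794. After flipping Y the toolpath is (142.89,17.43) → (139.31,26.07) → (130.67,29.65) → (122.03,26.07) → (118.45,17.43) → (122.03,8.79) → (130.67,5.21) → (139.31,8.79) → (142.89,17.43), returning to the start.

; LightBurn 1.4.05
; GRBL device profile, absolute coords
G21
G90
G00 X201.56 Y15.45
M3 S201
G01 X171.45 Y24.49 F2794
G01 X131.08 Y28.23
G01 X94.01 Y28.18
G01 X73.80 Y25.83
M5
G00 X142.89 Y17.43
M3 S201
G01 X139.31 Y26.07 F2794
G01 X130.67 Y29.65
G01 X122.03 Y26.07
G01 X118.45 Y17.43
G01 X122.03 Y8.79
G01 X130.67 Y5.21
G01 X139.31 Y8.79
G01 X142.89 Y17.43
M5
G00 X0.00 Y0.00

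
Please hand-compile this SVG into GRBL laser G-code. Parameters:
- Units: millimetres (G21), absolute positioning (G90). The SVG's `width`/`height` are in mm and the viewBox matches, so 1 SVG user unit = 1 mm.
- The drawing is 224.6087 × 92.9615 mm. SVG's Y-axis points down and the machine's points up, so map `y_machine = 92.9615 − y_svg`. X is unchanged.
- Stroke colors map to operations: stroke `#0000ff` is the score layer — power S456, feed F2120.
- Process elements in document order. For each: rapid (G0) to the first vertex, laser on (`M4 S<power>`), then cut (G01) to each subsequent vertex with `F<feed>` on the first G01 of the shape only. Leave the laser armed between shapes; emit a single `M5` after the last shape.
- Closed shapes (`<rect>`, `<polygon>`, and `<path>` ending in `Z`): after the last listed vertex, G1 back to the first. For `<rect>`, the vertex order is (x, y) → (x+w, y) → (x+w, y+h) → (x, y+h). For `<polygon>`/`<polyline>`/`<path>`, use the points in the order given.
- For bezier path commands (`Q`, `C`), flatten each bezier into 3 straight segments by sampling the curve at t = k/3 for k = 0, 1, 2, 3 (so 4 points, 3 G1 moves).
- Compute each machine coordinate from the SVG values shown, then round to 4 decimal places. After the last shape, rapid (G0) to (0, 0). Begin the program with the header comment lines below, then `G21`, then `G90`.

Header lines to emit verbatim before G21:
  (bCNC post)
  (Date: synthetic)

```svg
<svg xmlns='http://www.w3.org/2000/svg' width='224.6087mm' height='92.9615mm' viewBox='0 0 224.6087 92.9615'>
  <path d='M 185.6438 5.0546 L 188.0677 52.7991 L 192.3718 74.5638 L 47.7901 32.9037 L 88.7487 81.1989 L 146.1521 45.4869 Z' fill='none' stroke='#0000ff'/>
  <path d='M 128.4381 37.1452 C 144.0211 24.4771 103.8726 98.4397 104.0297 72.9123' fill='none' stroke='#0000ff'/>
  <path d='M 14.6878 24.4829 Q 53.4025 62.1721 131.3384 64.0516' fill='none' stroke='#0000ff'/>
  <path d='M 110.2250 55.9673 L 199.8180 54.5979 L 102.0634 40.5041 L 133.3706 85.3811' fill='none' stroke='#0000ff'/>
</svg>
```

viewBox `0 0 224.6087 92.9615` with mm width/height → 1 unit = 1 mm. Flip: y_m = 92.9615 − y_svg.

**Shape 1** — `<path>` closed polygon, stroke `#0000ff` → score (S456, F2120). Machine vertices: (185.6438,87.9069) → (188.0677,40.1624) → (192.3718,18.3977) → (47.7901,60.0578) → (88.7487,11.7626) → (146.1521,47.4746) → (185.6438,87.9069). Closed: final G1 returns to the first vertex.

**Shape 2** — `<path>` cubic bezier, stroke `#0000ff` → score (S456, F2120). Control points (SVG): P0=(128.4381,37.1452), P1=(144.0211,24.4771), P2=(103.8726,98.4397), P3=(104.0297,72.9123); sampled at t=k/3. Machine vertices: (128.4381,55.8163) → (129.0009,46.5009) → (113.7509,20.7918) → (104.0297,20.0492). Open path.

**Shape 3** — `<path>` quadratic bezier, stroke `#0000ff` → score (S456, F2120). Control points (SVG): P0=(14.6878,24.4829), P1=(53.4025,62.1721), P2=(131.3384,64.0516); sampled at t=k/3. Machine vertices: (14.6878,68.4786) → (44.8555,47.3313) → (83.7390,34.1418) → (131.3384,28.9099). Open path.

**Shape 4** — `<path>` open polyline, stroke `#0000ff` → score (S456, F2120). Machine vertices: (110.2250,36.9942) → (199.8180,38.3636) → (102.0634,52.4574) → (133.3706,7.5804). Open path.

(bCNC post)
(Date: synthetic)
G21
G90
G0 X185.6438 Y87.9069
M4 S456
G01 X188.0677 Y40.1624 F2120
G01 X192.3718 Y18.3977
G01 X47.7901 Y60.0578
G01 X88.7487 Y11.7626
G01 X146.1521 Y47.4746
G01 X185.6438 Y87.9069
G0 X128.4381 Y55.8163
M4 S456
G01 X129.0009 Y46.5009 F2120
G01 X113.7509 Y20.7918
G01 X104.0297 Y20.0492
G0 X14.6878 Y68.4786
M4 S456
G01 X44.8555 Y47.3313 F2120
G01 X83.7390 Y34.1418
G01 X131.3384 Y28.9099
G0 X110.2250 Y36.9942
M4 S456
G01 X199.8180 Y38.3636 F2120
G01 X102.0634 Y52.4574
G01 X133.3706 Y7.5804
M5
G0 X0.0000 Y0.0000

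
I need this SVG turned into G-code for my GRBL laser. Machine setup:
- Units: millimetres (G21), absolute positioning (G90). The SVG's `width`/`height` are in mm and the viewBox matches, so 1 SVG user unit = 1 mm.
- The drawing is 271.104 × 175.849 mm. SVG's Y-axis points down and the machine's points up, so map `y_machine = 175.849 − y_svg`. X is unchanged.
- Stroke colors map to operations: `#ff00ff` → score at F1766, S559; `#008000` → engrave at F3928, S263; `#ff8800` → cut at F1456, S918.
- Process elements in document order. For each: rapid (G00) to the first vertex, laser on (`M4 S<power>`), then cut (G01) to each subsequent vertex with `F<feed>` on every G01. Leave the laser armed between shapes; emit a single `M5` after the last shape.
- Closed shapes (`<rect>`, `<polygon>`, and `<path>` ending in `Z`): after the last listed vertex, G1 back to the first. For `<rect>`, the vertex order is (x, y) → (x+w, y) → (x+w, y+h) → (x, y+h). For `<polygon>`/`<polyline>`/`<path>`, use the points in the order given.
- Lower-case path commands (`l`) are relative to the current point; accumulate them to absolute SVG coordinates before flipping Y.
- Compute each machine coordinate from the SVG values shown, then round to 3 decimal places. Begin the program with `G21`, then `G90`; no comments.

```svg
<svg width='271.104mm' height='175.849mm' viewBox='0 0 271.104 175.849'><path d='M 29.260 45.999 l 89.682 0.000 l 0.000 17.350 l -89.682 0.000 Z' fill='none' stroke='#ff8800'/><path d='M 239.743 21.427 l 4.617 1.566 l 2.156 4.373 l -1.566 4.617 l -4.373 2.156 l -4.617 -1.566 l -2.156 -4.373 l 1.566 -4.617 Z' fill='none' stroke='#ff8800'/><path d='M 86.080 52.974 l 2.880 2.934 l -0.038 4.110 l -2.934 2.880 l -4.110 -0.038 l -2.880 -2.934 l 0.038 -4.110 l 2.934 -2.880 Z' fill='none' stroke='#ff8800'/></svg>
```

Since the viewBox matches the mm dimensions, user units are millimetres directly. The only transform is the Y-flip y_m = 175.849 − y_svg.

Shape 1 is a rectangle drawn with `<path>`. Its stroke #ff8800 means cut at S918, F1456. After flipping Y the toolpath is (29.260,129.850) → (118.942,129.850) → (118.942,112.500) → (29.260,112.500) → (29.260,129.850), returning to the start.

Shape 2 is a regular polygon drawn with `<path>`. Its stroke #ff8800 means cut at S918, F1456. After flipping Y the toolpath is (239.743,154.422) → (244.360,152.856) → (246.516,148.483) → (244.950,143.866) → (240.577,141.710) → (235.960,143.276) → (233.804,147.649) → (235.370,152.266) → (239.743,154.422), returning to the start.

Shape 3 is a regular polygon drawn with `<path>`. Its stroke #ff8800 means cut at S918, F1456. After flipping Y the toolpath is (86.080,122.875) → (88.960,119.941) → (88.922,115.831) → (85.988,112.951) → (81.878,112.989) → (78.998,115.923) → (79.036,120.033) → (81.970,122.913) → (86.080,122.875), returning to the start.

G21
G90
G00 X29.260 Y129.850
M4 S918
G01 X118.942 Y129.850 F1456
G01 X118.942 Y112.500 F1456
G01 X29.260 Y112.500 F1456
G01 X29.260 Y129.850 F1456
G00 X239.743 Y154.422
M4 S918
G01 X244.360 Y152.856 F1456
G01 X246.516 Y148.483 F1456
G01 X244.950 Y143.866 F1456
G01 X240.577 Y141.710 F1456
G01 X235.960 Y143.276 F1456
G01 X233.804 Y147.649 F1456
G01 X235.370 Y152.266 F1456
G01 X239.743 Y154.422 F1456
G00 X86.080 Y122.875
M4 S918
G01 X88.960 Y119.941 F1456
G01 X88.922 Y115.831 F1456
G01 X85.988 Y112.951 F1456
G01 X81.878 Y112.989 F1456
G01 X78.998 Y115.923 F1456
G01 X79.036 Y120.033 F1456
G01 X81.970 Y122.913 F1456
G01 X86.080 Y122.875 F1456
M5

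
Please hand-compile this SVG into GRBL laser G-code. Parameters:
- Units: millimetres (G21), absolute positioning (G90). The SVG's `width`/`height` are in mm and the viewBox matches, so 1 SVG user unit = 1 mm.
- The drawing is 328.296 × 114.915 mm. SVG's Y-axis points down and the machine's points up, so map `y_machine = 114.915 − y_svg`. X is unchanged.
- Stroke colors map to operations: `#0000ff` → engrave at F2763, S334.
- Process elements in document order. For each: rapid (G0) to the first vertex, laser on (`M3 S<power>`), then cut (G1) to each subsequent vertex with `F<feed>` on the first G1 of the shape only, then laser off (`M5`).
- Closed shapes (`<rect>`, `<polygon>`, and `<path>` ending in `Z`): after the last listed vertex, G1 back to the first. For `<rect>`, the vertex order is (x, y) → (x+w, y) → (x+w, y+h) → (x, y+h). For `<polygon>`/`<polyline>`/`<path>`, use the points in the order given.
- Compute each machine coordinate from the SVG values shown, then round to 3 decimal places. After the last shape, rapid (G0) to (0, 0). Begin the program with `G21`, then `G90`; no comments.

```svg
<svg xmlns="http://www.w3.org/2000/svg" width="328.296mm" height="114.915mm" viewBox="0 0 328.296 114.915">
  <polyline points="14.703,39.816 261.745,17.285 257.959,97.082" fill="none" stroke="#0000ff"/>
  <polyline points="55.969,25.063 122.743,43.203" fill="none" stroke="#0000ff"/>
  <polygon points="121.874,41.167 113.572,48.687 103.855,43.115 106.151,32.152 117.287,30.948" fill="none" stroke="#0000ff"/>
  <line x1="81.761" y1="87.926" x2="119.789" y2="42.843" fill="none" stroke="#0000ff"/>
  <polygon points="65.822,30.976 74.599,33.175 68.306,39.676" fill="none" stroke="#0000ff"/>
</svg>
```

1 u = 1 mm; y_m = 114.915 − y.

[1] `<polyline>` open polyline, #0000ff→engrave S334 F2763: (14.703,75.099) → (261.745,97.630) → (257.959,17.833)

[2] `<polyline>` line segment, #0000ff→engrave S334 F2763: (55.969,89.852) → (122.743,71.712)

[3] `<polygon>` regular polygon, #0000ff→engrave S334 F2763: (121.874,73.748) → (113.572,66.228) → (103.855,71.800) → (106.151,82.763) → (117.287,83.967) → (121.874,73.748) (closed)

[4] `<line>` line segment, #0000ff→engrave S334 F2763: (81.761,26.989) → (119.789,72.072)

[5] `<polygon>` regular polygon, #0000ff→engrave S334 F2763: (65.822,83.939) → (74.599,81.740) → (68.306,75.239) → (65.822,83.939) (closed)

G21
G90
G0 X14.703 Y75.099
M3 S334
G1 X261.745 Y97.630 F2763
G1 X257.959 Y17.833
M5
G0 X55.969 Y89.852
M3 S334
G1 X122.743 Y71.712 F2763
M5
G0 X121.874 Y73.748
M3 S334
G1 X113.572 Y66.228 F2763
G1 X103.855 Y71.800
G1 X106.151 Y82.763
G1 X117.287 Y83.967
G1 X121.874 Y73.748
M5
G0 X81.761 Y26.989
M3 S334
G1 X119.789 Y72.072 F2763
M5
G0 X65.822 Y83.939
M3 S334
G1 X74.599 Y81.740 F2763
G1 X68.306 Y75.239
G1 X65.822 Y83.939
M5
G0 X0.000 Y0.000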